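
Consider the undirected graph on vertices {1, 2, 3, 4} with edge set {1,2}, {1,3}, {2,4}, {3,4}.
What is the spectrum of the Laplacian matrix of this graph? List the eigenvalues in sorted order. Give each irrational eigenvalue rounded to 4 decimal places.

Each diagonal entry of L is the vertex degree and each off-diagonal entry is -1 where an edge is present, 0 otherwise; in the order [1, 2, 3, 4] the diagonal is [2, 2, 2, 2]. Since every row of L sums to 0, the all-ones vector is in the kernel and 0 is an eigenvalue. The eigenvalues sum to 8, which equals trace(L) = 2|E|. There is one zero in the spectrum, matching the 1 component.

[0, 2, 2, 4]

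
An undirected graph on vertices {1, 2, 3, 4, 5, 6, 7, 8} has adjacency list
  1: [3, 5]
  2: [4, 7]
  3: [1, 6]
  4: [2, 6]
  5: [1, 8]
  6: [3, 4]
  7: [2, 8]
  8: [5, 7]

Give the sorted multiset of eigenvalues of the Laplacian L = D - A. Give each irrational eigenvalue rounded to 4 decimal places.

[0, 0.5858, 0.5858, 2, 2, 3.4142, 3.4142, 4]

Each diagonal entry of L is the vertex degree and each off-diagonal entry is -1 where an edge is present, 0 otherwise; in the order [1, 2, 3, 4, 5, 6, 7, 8] the diagonal is [2, 2, 2, 2, 2, 2, 2, 2]. Diagonalising L (or applying a numerical eigensolver to the 8x8 matrix) gives the spectrum above. The eigenvalues sum to 16, which equals trace(L) = 2|E|.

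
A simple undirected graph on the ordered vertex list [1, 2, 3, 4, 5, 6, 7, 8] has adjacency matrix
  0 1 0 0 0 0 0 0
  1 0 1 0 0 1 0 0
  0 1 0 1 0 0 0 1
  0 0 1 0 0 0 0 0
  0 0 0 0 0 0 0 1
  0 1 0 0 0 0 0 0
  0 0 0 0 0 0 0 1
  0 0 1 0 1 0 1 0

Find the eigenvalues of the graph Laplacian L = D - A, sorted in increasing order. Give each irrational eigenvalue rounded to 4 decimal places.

Reading degrees in the order [1, 2, 3, 4, 5, 6, 7, 8] gives [1, 3, 3, 1, 1, 1, 1, 3]; set D = diag(1, 3, 3, 1, 1, 1, 1, 3) and form L = D - A. L is symmetric positive semidefinite, so every eigenvalue is real and nonnegative. The single zero eigenvalue shows the graph is connected. The largest eigenvalue, 4.8136, is at most the vertex count 8. The eigenvalues sum to 14, which equals trace(L) = 2|E|.

[0, 0.2679, 0.6571, 1, 1, 2.5293, 3.7321, 4.8136]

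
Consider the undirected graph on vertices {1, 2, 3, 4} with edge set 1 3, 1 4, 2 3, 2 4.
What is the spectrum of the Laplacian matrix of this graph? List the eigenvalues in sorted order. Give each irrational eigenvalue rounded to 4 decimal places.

[0, 2, 2, 4]

Reading degrees in the order [1, 2, 3, 4] gives [2, 2, 2, 2]; set D = diag(2, 2, 2, 2) and form L = D - A. L is symmetric positive semidefinite, so every eigenvalue is real and nonnegative. The single zero eigenvalue shows the graph is connected.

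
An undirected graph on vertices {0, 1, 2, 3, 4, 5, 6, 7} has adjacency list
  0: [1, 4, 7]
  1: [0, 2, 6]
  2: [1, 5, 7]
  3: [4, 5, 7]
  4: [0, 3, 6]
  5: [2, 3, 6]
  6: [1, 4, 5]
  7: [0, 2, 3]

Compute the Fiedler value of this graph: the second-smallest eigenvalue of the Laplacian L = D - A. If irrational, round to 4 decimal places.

Each diagonal entry of L is the vertex degree and each off-diagonal entry is -1 where an edge is present, 0 otherwise; in the order [0, 1, 2, 3, 4, 5, 6, 7] the diagonal is [3, 3, 3, 3, 3, 3, 3, 3]. Computing the eigenvalues of L and sorting gives [0, 2, 2, 2, 4, 4, 4, 6]. The Fiedler value lambda_2 = 2 is strictly positive, so the graph is connected. The eigenvalues sum to 24, which equals trace(L) = 2|E|.

2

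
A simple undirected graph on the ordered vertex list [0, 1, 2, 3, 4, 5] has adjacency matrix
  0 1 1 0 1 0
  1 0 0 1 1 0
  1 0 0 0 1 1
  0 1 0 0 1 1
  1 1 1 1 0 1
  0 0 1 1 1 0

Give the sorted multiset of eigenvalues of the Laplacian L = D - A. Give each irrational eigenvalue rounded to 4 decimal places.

[0, 2.3820, 2.3820, 4.6180, 4.6180, 6]

With the vertex order [0, 1, 2, 3, 4, 5], the degrees are [3, 3, 3, 3, 5, 3], giving D = diag(3, 3, 3, 3, 5, 3) and L = D - A. Since every row of L sums to 0, the all-ones vector is in the kernel and 0 is an eigenvalue. The single zero eigenvalue shows the graph is connected. The eigenvalues sum to 20, which equals trace(L) = 2|E|.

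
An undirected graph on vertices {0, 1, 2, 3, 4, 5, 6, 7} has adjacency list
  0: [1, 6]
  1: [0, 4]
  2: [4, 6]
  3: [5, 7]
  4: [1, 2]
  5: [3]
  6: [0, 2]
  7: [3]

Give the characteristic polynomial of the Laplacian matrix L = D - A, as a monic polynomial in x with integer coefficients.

x^8 - 14x^7 + 78x^6 - 220x^5 + 330x^4 - 250x^3 + 75x^2

Each diagonal entry of L is the vertex degree and each off-diagonal entry is -1 where an edge is present, 0 otherwise; in the order [0, 1, 2, 3, 4, 5, 6, 7] the diagonal is [2, 2, 2, 2, 2, 1, 2, 1]. L has integer entries, so p(x) = det(xI - L) has integer coefficients. Expanding the determinant yields x^8 - 14x^7 + 78x^6 - 220x^5 + 330x^4 - 250x^3 + 75x^2. The coefficient of x^7 equals -trace(L) = -14, matching the sum of degrees.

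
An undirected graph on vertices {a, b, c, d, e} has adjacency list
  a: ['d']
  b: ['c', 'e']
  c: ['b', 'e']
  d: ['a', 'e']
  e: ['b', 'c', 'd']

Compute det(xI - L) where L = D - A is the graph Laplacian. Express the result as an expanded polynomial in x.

x^5 - 10x^4 + 34x^3 - 44x^2 + 15x

Reading degrees in the order [a, b, c, d, e] gives [1, 2, 2, 2, 3]; set D = diag(1, 2, 2, 2, 3) and form L = D - A. L has integer entries, so p(x) = det(xI - L) has integer coefficients. Expanding the determinant yields x^5 - 10x^4 + 34x^3 - 44x^2 + 15x. The constant term is 0 because L is singular (the all-ones vector lies in its kernel). The eigenvalues sum to 10, which equals trace(L) = 2|E|.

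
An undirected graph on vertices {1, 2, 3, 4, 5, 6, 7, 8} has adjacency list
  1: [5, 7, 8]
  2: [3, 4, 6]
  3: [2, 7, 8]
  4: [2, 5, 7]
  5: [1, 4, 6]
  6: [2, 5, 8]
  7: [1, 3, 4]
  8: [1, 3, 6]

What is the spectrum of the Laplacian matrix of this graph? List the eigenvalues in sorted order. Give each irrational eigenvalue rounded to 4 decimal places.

[0, 2, 2, 2, 4, 4, 4, 6]

With the vertex order [1, 2, 3, 4, 5, 6, 7, 8], the degrees are [3, 3, 3, 3, 3, 3, 3, 3], giving D = diag(3, 3, 3, 3, 3, 3, 3, 3) and L = D - A. L is symmetric positive semidefinite, so every eigenvalue is real and nonnegative. There is one zero in the spectrum, matching the 1 component. The largest eigenvalue, 6, is at most the vertex count 8.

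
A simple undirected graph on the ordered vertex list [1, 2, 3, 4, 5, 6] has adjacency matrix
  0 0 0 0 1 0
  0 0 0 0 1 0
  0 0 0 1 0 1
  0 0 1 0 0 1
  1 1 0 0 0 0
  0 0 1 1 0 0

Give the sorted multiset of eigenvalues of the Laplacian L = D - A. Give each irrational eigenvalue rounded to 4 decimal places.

[0, 0, 1, 3, 3, 3]

Each diagonal entry of L is the vertex degree and each off-diagonal entry is -1 where an edge is present, 0 otherwise; in the order [1, 2, 3, 4, 5, 6] the diagonal is [1, 1, 2, 2, 2, 2]. Diagonalising L (or applying a numerical eigensolver to the 6x6 matrix) gives the spectrum above. The 2 zero eigenvalues correspond to the 2 connected components. The eigenvalues sum to 10, which equals trace(L) = 2|E|. The largest eigenvalue, 3, is at most the vertex count 6.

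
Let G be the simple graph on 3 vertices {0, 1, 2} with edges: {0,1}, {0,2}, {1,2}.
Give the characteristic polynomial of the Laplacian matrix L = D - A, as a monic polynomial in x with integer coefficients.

x^3 - 6x^2 + 9x

Each diagonal entry of L is the vertex degree and each off-diagonal entry is -1 where an edge is present, 0 otherwise; in the order [0, 1, 2] the diagonal is [2, 2, 2]. The eigenvalues of L are [0, 3, 3]; the characteristic polynomial is the product of (x - lambda_i), which multiplies out to x^3 - 6x^2 + 9x. Since p(0) = det(-L) = 0, x divides p(x). The eigenvalues sum to 6, which equals trace(L) = 2|E|.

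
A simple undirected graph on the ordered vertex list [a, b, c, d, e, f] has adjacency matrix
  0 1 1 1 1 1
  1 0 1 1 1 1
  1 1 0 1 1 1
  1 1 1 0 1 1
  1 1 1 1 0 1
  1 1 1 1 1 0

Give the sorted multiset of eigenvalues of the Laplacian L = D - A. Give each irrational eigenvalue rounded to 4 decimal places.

[0, 6, 6, 6, 6, 6]

Reading degrees in the order [a, b, c, d, e, f] gives [5, 5, 5, 5, 5, 5]; set D = diag(5, 5, 5, 5, 5, 5) and form L = D - A. Diagonalising L (or applying a numerical eigensolver to the 6x6 matrix) gives the spectrum above. The single zero eigenvalue shows the graph is connected. By the matrix-tree theorem the graph has (1/6) * product of the nonzero eigenvalues = 1296 spanning trees. There is one zero in the spectrum, matching the 1 component.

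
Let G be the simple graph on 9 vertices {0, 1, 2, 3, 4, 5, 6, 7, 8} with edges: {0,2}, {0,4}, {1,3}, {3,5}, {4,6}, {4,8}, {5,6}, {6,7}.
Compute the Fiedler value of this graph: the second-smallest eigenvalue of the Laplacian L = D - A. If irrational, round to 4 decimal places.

0.1862

Reading degrees in the order [0, 1, 2, 3, 4, 5, 6, 7, 8] gives [2, 1, 1, 2, 3, 2, 3, 1, 1]; set D = diag(2, 1, 1, 2, 3, 2, 3, 1, 1) and form L = D - A. Computing the eigenvalues of L and sorting gives [0, 0.1862, 0.4822, 0.7043, 1.4073, 2.1338, 2.8532, 3.5372, 4.6958]. The Fiedler value lambda_2 = 0.1862 is strictly positive, so the graph is connected.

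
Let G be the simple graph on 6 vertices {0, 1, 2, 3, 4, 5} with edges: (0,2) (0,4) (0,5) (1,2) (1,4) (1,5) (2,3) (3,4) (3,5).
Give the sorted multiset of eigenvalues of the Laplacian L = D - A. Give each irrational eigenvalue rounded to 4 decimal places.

Each diagonal entry of L is the vertex degree and each off-diagonal entry is -1 where an edge is present, 0 otherwise; in the order [0, 1, 2, 3, 4, 5] the diagonal is [3, 3, 3, 3, 3, 3]. Since every row of L sums to 0, the all-ones vector is in the kernel and 0 is an eigenvalue. The eigenvalues sum to 18, which equals trace(L) = 2|E|. The largest eigenvalue, 6, is at most the vertex count 6.

[0, 3, 3, 3, 3, 6]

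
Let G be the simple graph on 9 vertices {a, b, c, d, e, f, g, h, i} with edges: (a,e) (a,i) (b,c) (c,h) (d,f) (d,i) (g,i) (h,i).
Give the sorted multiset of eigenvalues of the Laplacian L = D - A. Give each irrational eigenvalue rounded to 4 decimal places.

Reading degrees in the order [a, b, c, d, e, f, g, h, i] gives [2, 1, 2, 2, 1, 1, 1, 2, 4]; set D = diag(2, 1, 2, 2, 1, 1, 1, 2, 4) and form L = D - A. Since every row of L sums to 0, the all-ones vector is in the kernel and 0 is an eigenvalue.

[0, 0.2398, 0.3820, 0.7199, 1.4240, 2.2032, 2.6180, 3.1692, 5.2439]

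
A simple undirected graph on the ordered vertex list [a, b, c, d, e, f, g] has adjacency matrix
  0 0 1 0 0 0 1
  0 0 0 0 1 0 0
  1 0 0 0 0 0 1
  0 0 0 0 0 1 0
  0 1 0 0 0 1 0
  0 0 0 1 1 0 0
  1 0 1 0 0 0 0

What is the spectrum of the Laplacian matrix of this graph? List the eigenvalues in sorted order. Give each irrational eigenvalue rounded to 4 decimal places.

With the vertex order [a, b, c, d, e, f, g], the degrees are [2, 1, 2, 1, 2, 2, 2], giving D = diag(2, 1, 2, 1, 2, 2, 2) and L = D - A. L is symmetric positive semidefinite, so every eigenvalue is real and nonnegative. The 2 zero eigenvalues correspond to the 2 connected components. The largest eigenvalue, 3.4142, is at most the vertex count 7.

[0, 0, 0.5858, 2, 3, 3, 3.4142]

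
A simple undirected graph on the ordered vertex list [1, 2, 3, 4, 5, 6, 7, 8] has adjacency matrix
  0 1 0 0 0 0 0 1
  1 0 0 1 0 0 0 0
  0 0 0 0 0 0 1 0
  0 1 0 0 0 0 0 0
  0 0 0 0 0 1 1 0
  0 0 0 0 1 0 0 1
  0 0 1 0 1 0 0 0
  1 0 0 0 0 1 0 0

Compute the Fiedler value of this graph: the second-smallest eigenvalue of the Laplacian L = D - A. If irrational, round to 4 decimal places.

With the vertex order [1, 2, 3, 4, 5, 6, 7, 8], the degrees are [2, 2, 1, 1, 2, 2, 2, 2], giving D = diag(2, 2, 1, 1, 2, 2, 2, 2) and L = D - A. Computing the eigenvalues of L and sorting gives [0, 0.1522, 0.5858, 1.2346, 2, 2.7654, 3.4142, 3.8478]. The Fiedler value lambda_2 = 0.1522 is strictly positive, so the graph is connected. The largest eigenvalue, 3.8478, is at most the vertex count 8. The eigenvalues sum to 14, which equals trace(L) = 2|E|.

0.1522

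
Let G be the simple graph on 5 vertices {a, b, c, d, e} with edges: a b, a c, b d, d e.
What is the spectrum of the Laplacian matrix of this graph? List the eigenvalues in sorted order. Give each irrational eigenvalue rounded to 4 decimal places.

[0, 0.3820, 1.3820, 2.6180, 3.6180]

Each diagonal entry of L is the vertex degree and each off-diagonal entry is -1 where an edge is present, 0 otherwise; in the order [a, b, c, d, e] the diagonal is [2, 2, 1, 2, 1]. Diagonalising L (or applying a numerical eigensolver to the 5x5 matrix) gives the spectrum above. The largest eigenvalue, 3.6180, is at most the vertex count 5.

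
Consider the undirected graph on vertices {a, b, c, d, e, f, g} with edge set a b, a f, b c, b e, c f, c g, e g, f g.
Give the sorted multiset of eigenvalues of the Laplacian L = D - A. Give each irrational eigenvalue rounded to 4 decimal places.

With the vertex order [a, b, c, d, e, f, g], the degrees are [2, 3, 3, 0, 2, 3, 3], giving D = diag(2, 3, 3, 0, 2, 3, 3) and L = D - A. Since every row of L sums to 0, the all-ones vector is in the kernel and 0 is an eigenvalue. The 2 zero eigenvalues correspond to the 2 connected components. There are 2 zeros in the spectrum, matching the 2 components. The eigenvalues sum to 16, which equals trace(L) = 2|E|.

[0, 0, 1.5858, 2, 3, 4.4142, 5]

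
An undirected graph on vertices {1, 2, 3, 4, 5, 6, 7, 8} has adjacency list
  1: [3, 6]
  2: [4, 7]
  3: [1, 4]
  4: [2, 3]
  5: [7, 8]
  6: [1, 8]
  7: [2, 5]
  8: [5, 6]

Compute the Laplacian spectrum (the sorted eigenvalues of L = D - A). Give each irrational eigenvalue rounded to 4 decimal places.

[0, 0.5858, 0.5858, 2, 2, 3.4142, 3.4142, 4]

Reading degrees in the order [1, 2, 3, 4, 5, 6, 7, 8] gives [2, 2, 2, 2, 2, 2, 2, 2]; set D = diag(2, 2, 2, 2, 2, 2, 2, 2) and form L = D - A. The multiplicity of 0 as a Laplacian eigenvalue equals the number of connected components. The largest eigenvalue, 4, is at most the vertex count 8. By the matrix-tree theorem the graph has (1/8) * product of the nonzero eigenvalues = 8 spanning trees.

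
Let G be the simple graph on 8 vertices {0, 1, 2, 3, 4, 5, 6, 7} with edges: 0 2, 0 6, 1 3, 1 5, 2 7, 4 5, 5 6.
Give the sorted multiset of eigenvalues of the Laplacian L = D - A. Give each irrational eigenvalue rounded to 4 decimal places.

[0, 0.1864, 0.5858, 1, 2, 2.4707, 3.4142, 4.3429]

With the vertex order [0, 1, 2, 3, 4, 5, 6, 7], the degrees are [2, 2, 2, 1, 1, 3, 2, 1], giving D = diag(2, 2, 2, 1, 1, 3, 2, 1) and L = D - A. The multiplicity of 0 as a Laplacian eigenvalue equals the number of connected components. The single zero eigenvalue shows the graph is connected. By the matrix-tree theorem the graph has (1/8) * product of the nonzero eigenvalues = 1 spanning tree.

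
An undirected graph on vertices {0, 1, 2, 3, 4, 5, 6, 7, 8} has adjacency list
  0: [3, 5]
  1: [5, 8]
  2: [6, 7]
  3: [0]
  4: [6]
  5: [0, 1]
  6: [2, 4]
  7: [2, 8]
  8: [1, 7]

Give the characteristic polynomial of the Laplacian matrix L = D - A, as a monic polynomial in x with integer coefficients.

x^9 - 16x^8 + 105x^7 - 364x^6 + 715x^5 - 792x^4 + 462x^3 - 120x^2 + 9x

Reading degrees in the order [0, 1, 2, 3, 4, 5, 6, 7, 8] gives [2, 2, 2, 1, 1, 2, 2, 2, 2]; set D = diag(2, 2, 2, 1, 1, 2, 2, 2, 2) and form L = D - A. L has integer entries, so p(x) = det(xI - L) has integer coefficients. Expanding the determinant yields x^9 - 16x^8 + 105x^7 - 364x^6 + 715x^5 - 792x^4 + 462x^3 - 120x^2 + 9x. Since p(0) = det(-L) = 0, x divides p(x). By the matrix-tree theorem the graph has (1/9) * product of the nonzero eigenvalues = 1 spanning tree. There is one zero in the spectrum, matching the 1 component.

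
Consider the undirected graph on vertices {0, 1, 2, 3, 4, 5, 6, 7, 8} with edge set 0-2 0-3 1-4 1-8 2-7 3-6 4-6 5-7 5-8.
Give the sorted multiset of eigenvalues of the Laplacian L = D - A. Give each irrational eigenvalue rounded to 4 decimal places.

[0, 0.4679, 0.4679, 1.6527, 1.6527, 3, 3, 3.8794, 3.8794]

With the vertex order [0, 1, 2, 3, 4, 5, 6, 7, 8], the degrees are [2, 2, 2, 2, 2, 2, 2, 2, 2], giving D = diag(2, 2, 2, 2, 2, 2, 2, 2, 2) and L = D - A. L is symmetric positive semidefinite, so every eigenvalue is real and nonnegative. The single zero eigenvalue shows the graph is connected. There is one zero in the spectrum, matching the 1 component.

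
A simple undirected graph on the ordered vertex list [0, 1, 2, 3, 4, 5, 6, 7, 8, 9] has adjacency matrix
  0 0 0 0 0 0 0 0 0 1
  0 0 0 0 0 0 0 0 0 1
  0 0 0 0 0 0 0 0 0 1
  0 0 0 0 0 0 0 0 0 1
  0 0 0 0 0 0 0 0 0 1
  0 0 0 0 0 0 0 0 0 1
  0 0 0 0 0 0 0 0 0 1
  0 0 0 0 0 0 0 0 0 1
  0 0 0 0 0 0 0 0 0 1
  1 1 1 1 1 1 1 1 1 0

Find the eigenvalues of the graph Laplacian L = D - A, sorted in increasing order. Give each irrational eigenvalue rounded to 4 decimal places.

With the vertex order [0, 1, 2, 3, 4, 5, 6, 7, 8, 9], the degrees are [1, 1, 1, 1, 1, 1, 1, 1, 1, 9], giving D = diag(1, 1, 1, 1, 1, 1, 1, 1, 1, 9) and L = D - A. Since every row of L sums to 0, the all-ones vector is in the kernel and 0 is an eigenvalue. The single zero eigenvalue shows the graph is connected. The eigenvalues sum to 18, which equals trace(L) = 2|E|. The largest eigenvalue, 10, is at most the vertex count 10.

[0, 1, 1, 1, 1, 1, 1, 1, 1, 10]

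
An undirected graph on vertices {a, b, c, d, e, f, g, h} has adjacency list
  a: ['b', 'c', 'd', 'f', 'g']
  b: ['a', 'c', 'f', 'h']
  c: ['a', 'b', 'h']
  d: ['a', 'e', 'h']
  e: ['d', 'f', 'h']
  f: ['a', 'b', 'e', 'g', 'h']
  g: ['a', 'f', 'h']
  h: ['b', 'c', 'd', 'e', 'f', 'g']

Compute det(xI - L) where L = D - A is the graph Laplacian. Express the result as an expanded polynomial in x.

x^8 - 32x^7 + 427x^6 - 3076x^5 + 12903x^4 - 31478x^3 + 41307x^2 - 22472x

Each diagonal entry of L is the vertex degree and each off-diagonal entry is -1 where an edge is present, 0 otherwise; in the order [a, b, c, d, e, f, g, h] the diagonal is [5, 4, 3, 3, 3, 5, 3, 6]. Computing det(xI - L) by cofactor expansion (or equivalently via sum-over-permutations) gives x^8 - 32x^7 + 427x^6 - 3076x^5 + 12903x^4 - 31478x^3 + 41307x^2 - 22472x. Since p(0) = det(-L) = 0, x divides p(x). By the matrix-tree theorem the graph has (1/8) * product of the nonzero eigenvalues = 2809 spanning trees.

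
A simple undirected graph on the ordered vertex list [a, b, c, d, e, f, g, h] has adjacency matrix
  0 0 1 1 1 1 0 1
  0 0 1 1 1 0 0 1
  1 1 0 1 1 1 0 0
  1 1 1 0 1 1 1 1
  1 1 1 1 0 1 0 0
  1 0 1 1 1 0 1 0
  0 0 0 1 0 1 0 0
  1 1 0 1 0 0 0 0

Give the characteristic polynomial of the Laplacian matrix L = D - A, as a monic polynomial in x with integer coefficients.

With the vertex order [a, b, c, d, e, f, g, h], the degrees are [5, 4, 5, 7, 5, 5, 2, 3], giving D = diag(5, 4, 5, 7, 5, 5, 2, 3) and L = D - A. L has integer entries, so p(x) = det(xI - L) has integer coefficients. Expanding the determinant yields x^8 - 36x^7 + 541x^6 - 4384x^5 + 20599x^4 - 55816x^3 + 80212x^2 - 46752x. The coefficient of x^7 equals -trace(L) = -36, matching the sum of degrees. The eigenvalues sum to 36, which equals trace(L) = 2|E|.

x^8 - 36x^7 + 541x^6 - 4384x^5 + 20599x^4 - 55816x^3 + 80212x^2 - 46752x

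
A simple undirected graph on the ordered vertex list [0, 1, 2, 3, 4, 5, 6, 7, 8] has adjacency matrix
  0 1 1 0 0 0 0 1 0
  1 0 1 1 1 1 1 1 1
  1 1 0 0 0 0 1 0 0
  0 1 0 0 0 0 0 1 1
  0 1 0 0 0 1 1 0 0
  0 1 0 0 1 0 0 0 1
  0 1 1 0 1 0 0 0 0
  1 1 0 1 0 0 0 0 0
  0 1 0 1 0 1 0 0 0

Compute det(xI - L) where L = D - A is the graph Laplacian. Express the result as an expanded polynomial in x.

x^9 - 32x^8 + 428x^7 - 3136x^6 + 13786x^5 - 37232x^4 + 60276x^3 - 53424x^2 + 19845x

With the vertex order [0, 1, 2, 3, 4, 5, 6, 7, 8], the degrees are [3, 8, 3, 3, 3, 3, 3, 3, 3], giving D = diag(3, 8, 3, 3, 3, 3, 3, 3, 3) and L = D - A. Computing det(xI - L) by cofactor expansion (or equivalently via sum-over-permutations) gives x^9 - 32x^8 + 428x^7 - 3136x^6 + 13786x^5 - 37232x^4 + 60276x^3 - 53424x^2 + 19845x. The coefficient of x^8 equals -trace(L) = -32, matching the sum of degrees. The eigenvalues sum to 32, which equals trace(L) = 2|E|.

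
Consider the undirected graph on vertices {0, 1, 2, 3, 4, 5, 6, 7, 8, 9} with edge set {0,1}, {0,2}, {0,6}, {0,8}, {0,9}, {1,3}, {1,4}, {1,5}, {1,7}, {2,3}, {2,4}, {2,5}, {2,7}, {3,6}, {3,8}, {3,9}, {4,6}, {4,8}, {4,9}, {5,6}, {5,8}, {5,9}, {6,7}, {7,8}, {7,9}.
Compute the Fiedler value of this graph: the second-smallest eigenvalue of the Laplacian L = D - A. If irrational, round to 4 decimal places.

5

Each diagonal entry of L is the vertex degree and each off-diagonal entry is -1 where an edge is present, 0 otherwise; in the order [0, 1, 2, 3, 4, 5, 6, 7, 8, 9] the diagonal is [5, 5, 5, 5, 5, 5, 5, 5, 5, 5]. Computing the eigenvalues of L and sorting gives [0, 5, 5, 5, 5, 5, 5, 5, 5, 10]. The Fiedler value lambda_2 = 5 is strictly positive, so the graph is connected. The largest eigenvalue, 10, is at most the vertex count 10.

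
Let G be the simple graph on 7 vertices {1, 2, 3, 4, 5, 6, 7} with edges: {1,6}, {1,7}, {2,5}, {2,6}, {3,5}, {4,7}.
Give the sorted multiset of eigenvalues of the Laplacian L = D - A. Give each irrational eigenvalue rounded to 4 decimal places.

With the vertex order [1, 2, 3, 4, 5, 6, 7], the degrees are [2, 2, 1, 1, 2, 2, 2], giving D = diag(2, 2, 1, 1, 2, 2, 2) and L = D - A. Since every row of L sums to 0, the all-ones vector is in the kernel and 0 is an eigenvalue. The single zero eigenvalue shows the graph is connected. By the matrix-tree theorem the graph has (1/7) * product of the nonzero eigenvalues = 1 spanning tree. There is one zero in the spectrum, matching the 1 component.

[0, 0.1981, 0.7530, 1.5550, 2.4450, 3.2470, 3.8019]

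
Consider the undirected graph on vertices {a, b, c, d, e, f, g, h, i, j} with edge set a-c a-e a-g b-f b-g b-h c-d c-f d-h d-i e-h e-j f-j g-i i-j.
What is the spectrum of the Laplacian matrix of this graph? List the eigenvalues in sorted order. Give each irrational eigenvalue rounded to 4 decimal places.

Each diagonal entry of L is the vertex degree and each off-diagonal entry is -1 where an edge is present, 0 otherwise; in the order [a, b, c, d, e, f, g, h, i, j] the diagonal is [3, 3, 3, 3, 3, 3, 3, 3, 3, 3]. Diagonalising L (or applying a numerical eigensolver to the 10x10 matrix) gives the spectrum above. By the matrix-tree theorem the graph has (1/10) * product of the nonzero eigenvalues = 2000 spanning trees.

[0, 2, 2, 2, 2, 2, 5, 5, 5, 5]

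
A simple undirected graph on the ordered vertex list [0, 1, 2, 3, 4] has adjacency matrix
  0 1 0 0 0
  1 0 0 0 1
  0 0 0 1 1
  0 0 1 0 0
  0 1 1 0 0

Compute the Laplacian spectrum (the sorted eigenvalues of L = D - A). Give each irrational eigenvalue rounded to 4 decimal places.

With the vertex order [0, 1, 2, 3, 4], the degrees are [1, 2, 2, 1, 2], giving D = diag(1, 2, 2, 1, 2) and L = D - A. Diagonalising L (or applying a numerical eigensolver to the 5x5 matrix) gives the spectrum above. The single zero eigenvalue shows the graph is connected.

[0, 0.3820, 1.3820, 2.6180, 3.6180]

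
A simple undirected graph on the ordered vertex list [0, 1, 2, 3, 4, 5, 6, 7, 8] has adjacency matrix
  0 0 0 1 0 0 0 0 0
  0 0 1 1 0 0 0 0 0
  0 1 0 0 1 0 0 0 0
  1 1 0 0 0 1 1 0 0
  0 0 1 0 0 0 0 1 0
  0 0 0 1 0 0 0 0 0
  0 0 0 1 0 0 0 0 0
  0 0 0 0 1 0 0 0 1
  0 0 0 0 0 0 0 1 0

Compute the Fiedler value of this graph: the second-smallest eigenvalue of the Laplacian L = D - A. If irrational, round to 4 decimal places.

Reading degrees in the order [0, 1, 2, 3, 4, 5, 6, 7, 8] gives [1, 2, 2, 4, 2, 1, 1, 2, 1]; set D = diag(1, 2, 2, 4, 2, 1, 1, 2, 1) and form L = D - A. Computing the eigenvalues of L and sorting gives [0, 0.1487, 0.7169, 1, 1, 1.6629, 2.7405, 3.6330, 5.0980]. The Fiedler value lambda_2 = 0.1487 is strictly positive, so the graph is connected.

0.1487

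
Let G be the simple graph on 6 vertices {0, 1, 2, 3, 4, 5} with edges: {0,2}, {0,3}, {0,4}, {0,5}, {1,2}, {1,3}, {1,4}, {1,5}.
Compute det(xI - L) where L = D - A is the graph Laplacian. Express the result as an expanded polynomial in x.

With the vertex order [0, 1, 2, 3, 4, 5], the degrees are [4, 4, 2, 2, 2, 2], giving D = diag(4, 4, 2, 2, 2, 2) and L = D - A. Computing det(xI - L) by cofactor expansion (or equivalently via sum-over-permutations) gives x^6 - 16x^5 + 96x^4 - 272x^3 + 368x^2 - 192x. The constant term is 0 because L is singular (the all-ones vector lies in its kernel).

x^6 - 16x^5 + 96x^4 - 272x^3 + 368x^2 - 192x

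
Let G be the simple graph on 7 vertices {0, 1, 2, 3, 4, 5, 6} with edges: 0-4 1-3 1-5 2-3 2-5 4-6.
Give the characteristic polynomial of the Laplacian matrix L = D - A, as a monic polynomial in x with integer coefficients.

x^7 - 12x^6 + 55x^5 - 120x^4 + 124x^3 - 48x^2

Reading degrees in the order [0, 1, 2, 3, 4, 5, 6] gives [1, 2, 2, 2, 2, 2, 1]; set D = diag(1, 2, 2, 2, 2, 2, 1) and form L = D - A. Computing det(xI - L) by cofactor expansion (or equivalently via sum-over-permutations) gives x^7 - 12x^6 + 55x^5 - 120x^4 + 124x^3 - 48x^2. The coefficient of x^6 equals -trace(L) = -12, matching the sum of degrees. The eigenvalues sum to 12, which equals trace(L) = 2|E|.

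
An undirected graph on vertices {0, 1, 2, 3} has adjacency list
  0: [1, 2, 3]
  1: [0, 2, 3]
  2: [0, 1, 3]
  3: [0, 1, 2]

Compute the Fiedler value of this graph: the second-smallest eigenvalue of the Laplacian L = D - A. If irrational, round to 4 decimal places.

With the vertex order [0, 1, 2, 3], the degrees are [3, 3, 3, 3], giving D = diag(3, 3, 3, 3) and L = D - A. The sorted Laplacian eigenvalues are [0, 4, 4, 4]; the algebraic connectivity is the second entry, 4.

4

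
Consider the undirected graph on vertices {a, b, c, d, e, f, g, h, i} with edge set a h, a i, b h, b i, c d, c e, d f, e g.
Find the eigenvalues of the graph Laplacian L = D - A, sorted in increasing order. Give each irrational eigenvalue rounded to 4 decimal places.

Reading degrees in the order [a, b, c, d, e, f, g, h, i] gives [2, 2, 2, 2, 2, 1, 1, 2, 2]; set D = diag(2, 2, 2, 2, 2, 1, 1, 2, 2) and form L = D - A. Since every row of L sums to 0, the all-ones vector is in the kernel and 0 is an eigenvalue. The 2 zero eigenvalues correspond to the 2 connected components.

[0, 0, 0.3820, 1.3820, 2, 2, 2.6180, 3.6180, 4]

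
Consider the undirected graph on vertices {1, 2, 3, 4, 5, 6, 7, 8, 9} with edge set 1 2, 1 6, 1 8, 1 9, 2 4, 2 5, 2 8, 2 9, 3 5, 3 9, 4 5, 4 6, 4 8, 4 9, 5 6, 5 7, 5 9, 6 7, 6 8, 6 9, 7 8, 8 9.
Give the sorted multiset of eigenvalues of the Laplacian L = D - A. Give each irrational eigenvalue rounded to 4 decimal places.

[0, 1.8725, 2.8550, 4.2373, 5.5628, 6.2588, 7.1024, 7.9114, 8.1998]

Each diagonal entry of L is the vertex degree and each off-diagonal entry is -1 where an edge is present, 0 otherwise; in the order [1, 2, 3, 4, 5, 6, 7, 8, 9] the diagonal is [4, 5, 2, 5, 6, 6, 3, 6, 7]. L is symmetric positive semidefinite, so every eigenvalue is real and nonnegative. By the matrix-tree theorem the graph has (1/9) * product of the nonzero eigenvalues = 40376 spanning trees.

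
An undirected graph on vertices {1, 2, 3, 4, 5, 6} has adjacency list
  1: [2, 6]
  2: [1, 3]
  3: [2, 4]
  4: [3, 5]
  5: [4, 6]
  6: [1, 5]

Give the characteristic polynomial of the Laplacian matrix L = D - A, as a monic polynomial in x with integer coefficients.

x^6 - 12x^5 + 54x^4 - 112x^3 + 105x^2 - 36x

Reading degrees in the order [1, 2, 3, 4, 5, 6] gives [2, 2, 2, 2, 2, 2]; set D = diag(2, 2, 2, 2, 2, 2) and form L = D - A. The eigenvalues of L are [0, 1, 1, 3, 3, 4]; the characteristic polynomial is the product of (x - lambda_i), which multiplies out to x^6 - 12x^5 + 54x^4 - 112x^3 + 105x^2 - 36x. Since p(0) = det(-L) = 0, x divides p(x).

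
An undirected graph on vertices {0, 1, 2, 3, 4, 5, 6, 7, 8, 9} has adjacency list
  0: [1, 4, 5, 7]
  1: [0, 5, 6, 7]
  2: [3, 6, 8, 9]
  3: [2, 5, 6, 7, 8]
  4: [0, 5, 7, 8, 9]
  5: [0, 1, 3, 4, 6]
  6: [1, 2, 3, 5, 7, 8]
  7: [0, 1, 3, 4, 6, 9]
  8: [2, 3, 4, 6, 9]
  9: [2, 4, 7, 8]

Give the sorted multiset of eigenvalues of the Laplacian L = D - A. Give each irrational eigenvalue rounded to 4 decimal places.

[0, 2.1413, 3.3640, 4.5174, 5, 5.5448, 5.6963, 6.4322, 6.9380, 8.3660]

Each diagonal entry of L is the vertex degree and each off-diagonal entry is -1 where an edge is present, 0 otherwise; in the order [0, 1, 2, 3, 4, 5, 6, 7, 8, 9] the diagonal is [4, 4, 4, 5, 5, 5, 6, 6, 5, 4]. The multiplicity of 0 as a Laplacian eigenvalue equals the number of connected components.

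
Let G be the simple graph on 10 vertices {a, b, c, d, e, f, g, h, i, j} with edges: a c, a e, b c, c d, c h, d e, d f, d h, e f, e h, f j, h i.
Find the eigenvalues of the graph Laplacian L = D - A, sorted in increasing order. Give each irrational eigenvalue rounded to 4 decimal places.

With the vertex order [a, b, c, d, e, f, g, h, i, j], the degrees are [2, 1, 4, 4, 4, 3, 0, 4, 1, 1], giving D = diag(2, 1, 4, 4, 4, 3, 0, 4, 1, 1) and L = D - A. The multiplicity of 0 as a Laplacian eigenvalue equals the number of connected components. The 2 zero eigenvalues correspond to the 2 connected components. The largest eigenvalue, 6.0120, is at most the vertex count 10.

[0, 0, 0.5635, 0.7427, 1.1990, 2.2200, 3.4050, 4.4607, 5.3971, 6.0120]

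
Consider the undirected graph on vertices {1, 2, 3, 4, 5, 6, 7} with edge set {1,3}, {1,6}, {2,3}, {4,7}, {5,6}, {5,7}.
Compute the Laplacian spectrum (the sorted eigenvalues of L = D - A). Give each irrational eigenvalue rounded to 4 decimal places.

With the vertex order [1, 2, 3, 4, 5, 6, 7], the degrees are [2, 1, 2, 1, 2, 2, 2], giving D = diag(2, 1, 2, 1, 2, 2, 2) and L = D - A. The multiplicity of 0 as a Laplacian eigenvalue equals the number of connected components. The single zero eigenvalue shows the graph is connected.

[0, 0.1981, 0.7530, 1.5550, 2.4450, 3.2470, 3.8019]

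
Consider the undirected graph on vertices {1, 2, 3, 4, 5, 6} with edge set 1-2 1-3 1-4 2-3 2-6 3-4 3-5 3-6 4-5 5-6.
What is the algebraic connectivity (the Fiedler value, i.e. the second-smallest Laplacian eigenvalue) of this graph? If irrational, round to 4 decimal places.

2.3820

Reading degrees in the order [1, 2, 3, 4, 5, 6] gives [3, 3, 5, 3, 3, 3]; set D = diag(3, 3, 5, 3, 3, 3) and form L = D - A. Computing the eigenvalues of L and sorting gives [0, 2.3820, 2.3820, 4.6180, 4.6180, 6]. The Fiedler value lambda_2 = 2.3820 is strictly positive, so the graph is connected. The largest eigenvalue, 6, is at most the vertex count 6.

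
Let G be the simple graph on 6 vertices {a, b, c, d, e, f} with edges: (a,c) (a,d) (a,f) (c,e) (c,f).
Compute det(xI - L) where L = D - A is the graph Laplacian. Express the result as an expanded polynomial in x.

x^6 - 10x^5 + 33x^4 - 40x^3 + 15x^2

Reading degrees in the order [a, b, c, d, e, f] gives [3, 0, 3, 1, 1, 2]; set D = diag(3, 0, 3, 1, 1, 2) and form L = D - A. Computing det(xI - L) by cofactor expansion (or equivalently via sum-over-permutations) gives x^6 - 10x^5 + 33x^4 - 40x^3 + 15x^2. The coefficient of x^5 equals -trace(L) = -10, matching the sum of degrees. The largest eigenvalue, 4.3028, is at most the vertex count 6. There are 2 zeros in the spectrum, matching the 2 components.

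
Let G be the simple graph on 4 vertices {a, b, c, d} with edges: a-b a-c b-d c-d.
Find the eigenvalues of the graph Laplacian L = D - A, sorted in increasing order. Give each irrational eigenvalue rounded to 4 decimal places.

[0, 2, 2, 4]

Each diagonal entry of L is the vertex degree and each off-diagonal entry is -1 where an edge is present, 0 otherwise; in the order [a, b, c, d] the diagonal is [2, 2, 2, 2]. L is symmetric positive semidefinite, so every eigenvalue is real and nonnegative. By the matrix-tree theorem the graph has (1/4) * product of the nonzero eigenvalues = 4 spanning trees.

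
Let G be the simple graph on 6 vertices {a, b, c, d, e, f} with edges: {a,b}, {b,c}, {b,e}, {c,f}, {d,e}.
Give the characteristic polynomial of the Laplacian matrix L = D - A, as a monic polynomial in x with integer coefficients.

x^6 - 10x^5 + 35x^4 - 52x^3 + 31x^2 - 6x

With the vertex order [a, b, c, d, e, f], the degrees are [1, 3, 2, 1, 2, 1], giving D = diag(1, 3, 2, 1, 2, 1) and L = D - A. L has integer entries, so p(x) = det(xI - L) has integer coefficients. Expanding the determinant yields x^6 - 10x^5 + 35x^4 - 52x^3 + 31x^2 - 6x. The coefficient of x^5 equals -trace(L) = -10, matching the sum of degrees. There is one zero in the spectrum, matching the 1 component.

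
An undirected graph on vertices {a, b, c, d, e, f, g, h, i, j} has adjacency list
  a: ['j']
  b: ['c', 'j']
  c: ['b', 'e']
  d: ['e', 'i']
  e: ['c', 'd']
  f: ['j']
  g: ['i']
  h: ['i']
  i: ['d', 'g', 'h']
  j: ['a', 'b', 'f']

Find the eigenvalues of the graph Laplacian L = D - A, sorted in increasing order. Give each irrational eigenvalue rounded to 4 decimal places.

Each diagonal entry of L is the vertex degree and each off-diagonal entry is -1 where an edge is present, 0 otherwise; in the order [a, b, c, d, e, f, g, h, i, j] the diagonal is [1, 2, 2, 2, 2, 1, 1, 1, 3, 3]. L is symmetric positive semidefinite, so every eigenvalue is real and nonnegative. The single zero eigenvalue shows the graph is connected. The largest eigenvalue, 4.2784, is at most the vertex count 10.

[0, 0.1088, 0.5188, 1, 1, 1.2954, 2.3111, 3.3174, 4.1701, 4.2784]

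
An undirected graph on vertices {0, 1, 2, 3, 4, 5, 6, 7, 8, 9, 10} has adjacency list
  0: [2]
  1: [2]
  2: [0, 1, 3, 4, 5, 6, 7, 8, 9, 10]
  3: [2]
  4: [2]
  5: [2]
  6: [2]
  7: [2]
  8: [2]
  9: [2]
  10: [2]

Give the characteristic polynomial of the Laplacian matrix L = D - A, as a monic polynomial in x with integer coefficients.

Reading degrees in the order [0, 1, 2, 3, 4, 5, 6, 7, 8, 9, 10] gives [1, 1, 10, 1, 1, 1, 1, 1, 1, 1, 1]; set D = diag(1, 1, 10, 1, 1, 1, 1, 1, 1, 1, 1) and form L = D - A. The eigenvalues of L are [0, 1, 1, 1, 1, 1, 1, 1, 1, 1, 11]; the characteristic polynomial is the product of (x - lambda_i), which multiplies out to x^11 - 20x^10 + 135x^9 - 480x^8 + 1050x^7 - 1512x^6 + 1470x^5 - 960x^4 + 405x^3 - 100x^2 + 11x. Since p(0) = det(-L) = 0, x divides p(x).

x^11 - 20x^10 + 135x^9 - 480x^8 + 1050x^7 - 1512x^6 + 1470x^5 - 960x^4 + 405x^3 - 100x^2 + 11x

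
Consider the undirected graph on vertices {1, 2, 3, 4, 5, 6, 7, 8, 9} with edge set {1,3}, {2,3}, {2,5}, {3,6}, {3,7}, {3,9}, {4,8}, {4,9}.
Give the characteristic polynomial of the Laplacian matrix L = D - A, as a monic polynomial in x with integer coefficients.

Each diagonal entry of L is the vertex degree and each off-diagonal entry is -1 where an edge is present, 0 otherwise; in the order [1, 2, 3, 4, 5, 6, 7, 8, 9] the diagonal is [1, 2, 5, 2, 1, 1, 1, 1, 2]. L has integer entries, so p(x) = det(xI - L) has integer coefficients. Expanding the determinant yields x^9 - 16x^8 + 99x^7 - 312x^6 + 549x^5 - 552x^4 + 308x^3 - 86x^2 + 9x. Since p(0) = det(-L) = 0, x divides p(x). There is one zero in the spectrum, matching the 1 component. The largest eigenvalue, 6.1036, is at most the vertex count 9.

x^9 - 16x^8 + 99x^7 - 312x^6 + 549x^5 - 552x^4 + 308x^3 - 86x^2 + 9x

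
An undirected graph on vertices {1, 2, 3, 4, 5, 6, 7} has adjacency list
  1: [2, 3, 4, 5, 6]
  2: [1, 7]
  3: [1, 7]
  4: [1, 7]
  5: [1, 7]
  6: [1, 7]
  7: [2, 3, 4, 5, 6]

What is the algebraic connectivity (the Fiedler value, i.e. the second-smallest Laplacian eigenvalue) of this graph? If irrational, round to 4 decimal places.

2

With the vertex order [1, 2, 3, 4, 5, 6, 7], the degrees are [5, 2, 2, 2, 2, 2, 5], giving D = diag(5, 2, 2, 2, 2, 2, 5) and L = D - A. Computing the eigenvalues of L and sorting gives [0, 2, 2, 2, 2, 5, 7]. The Fiedler value lambda_2 = 2 is strictly positive, so the graph is connected. There is one zero in the spectrum, matching the 1 component. By the matrix-tree theorem the graph has (1/7) * product of the nonzero eigenvalues = 80 spanning trees.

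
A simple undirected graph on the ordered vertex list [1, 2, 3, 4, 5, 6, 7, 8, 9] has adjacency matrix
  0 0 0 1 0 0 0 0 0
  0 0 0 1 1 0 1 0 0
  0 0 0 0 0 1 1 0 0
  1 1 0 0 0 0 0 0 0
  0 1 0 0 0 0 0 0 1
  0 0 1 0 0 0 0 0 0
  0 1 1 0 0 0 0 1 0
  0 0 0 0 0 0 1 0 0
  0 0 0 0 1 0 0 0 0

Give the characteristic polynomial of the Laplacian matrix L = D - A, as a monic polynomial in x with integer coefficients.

x^9 - 16x^8 + 103x^7 - 344x^6 + 640x^5 - 662x^4 + 361x^3 - 94x^2 + 9x

With the vertex order [1, 2, 3, 4, 5, 6, 7, 8, 9], the degrees are [1, 3, 2, 2, 2, 1, 3, 1, 1], giving D = diag(1, 3, 2, 2, 2, 1, 3, 1, 1) and L = D - A. L has integer entries, so p(x) = det(xI - L) has integer coefficients. Expanding the determinant yields x^9 - 16x^8 + 103x^7 - 344x^6 + 640x^5 - 662x^4 + 361x^3 - 94x^2 + 9x. Since p(0) = det(-L) = 0, x divides p(x). The eigenvalues sum to 16, which equals trace(L) = 2|E|.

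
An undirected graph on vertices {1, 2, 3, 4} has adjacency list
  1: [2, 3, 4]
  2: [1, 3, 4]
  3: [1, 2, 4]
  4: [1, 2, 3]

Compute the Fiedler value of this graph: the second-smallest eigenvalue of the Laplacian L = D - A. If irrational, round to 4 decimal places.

Each diagonal entry of L is the vertex degree and each off-diagonal entry is -1 where an edge is present, 0 otherwise; in the order [1, 2, 3, 4] the diagonal is [3, 3, 3, 3]. The sorted Laplacian eigenvalues are [0, 4, 4, 4]; the algebraic connectivity is the second entry, 4. The largest eigenvalue, 4, is at most the vertex count 4.

4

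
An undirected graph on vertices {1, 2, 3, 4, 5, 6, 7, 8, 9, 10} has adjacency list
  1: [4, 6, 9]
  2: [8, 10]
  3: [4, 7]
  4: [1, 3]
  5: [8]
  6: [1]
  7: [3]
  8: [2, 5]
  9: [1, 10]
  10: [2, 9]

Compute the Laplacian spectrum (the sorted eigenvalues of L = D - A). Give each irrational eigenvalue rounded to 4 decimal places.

[0, 0.1172, 0.3820, 0.7586, 1.3820, 1.6674, 2.6180, 3.0846, 3.6180, 4.3721]

Each diagonal entry of L is the vertex degree and each off-diagonal entry is -1 where an edge is present, 0 otherwise; in the order [1, 2, 3, 4, 5, 6, 7, 8, 9, 10] the diagonal is [3, 2, 2, 2, 1, 1, 1, 2, 2, 2]. L is symmetric positive semidefinite, so every eigenvalue is real and nonnegative. There is one zero in the spectrum, matching the 1 component. The eigenvalues sum to 18, which equals trace(L) = 2|E|.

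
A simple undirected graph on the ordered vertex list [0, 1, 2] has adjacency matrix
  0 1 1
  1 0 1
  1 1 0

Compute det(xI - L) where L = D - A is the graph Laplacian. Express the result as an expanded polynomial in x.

x^3 - 6x^2 + 9x

Each diagonal entry of L is the vertex degree and each off-diagonal entry is -1 where an edge is present, 0 otherwise; in the order [0, 1, 2] the diagonal is [2, 2, 2]. Computing det(xI - L) by cofactor expansion (or equivalently via sum-over-permutations) gives x^3 - 6x^2 + 9x. The constant term is 0 because L is singular (the all-ones vector lies in its kernel). There is one zero in the spectrum, matching the 1 component.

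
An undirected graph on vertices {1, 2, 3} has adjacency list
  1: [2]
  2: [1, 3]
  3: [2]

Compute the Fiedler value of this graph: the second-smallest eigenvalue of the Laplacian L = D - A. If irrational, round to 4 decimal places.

1

Each diagonal entry of L is the vertex degree and each off-diagonal entry is -1 where an edge is present, 0 otherwise; in the order [1, 2, 3] the diagonal is [1, 2, 1]. The smallest Laplacian eigenvalue is always 0. The next one, lambda_2 = 1, measures how hard the graph is to disconnect: larger values mean better connectivity. The largest eigenvalue, 3, is at most the vertex count 3.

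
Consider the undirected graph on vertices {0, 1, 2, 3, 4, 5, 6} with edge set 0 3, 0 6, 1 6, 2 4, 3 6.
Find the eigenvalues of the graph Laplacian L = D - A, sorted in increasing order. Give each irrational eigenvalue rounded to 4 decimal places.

Each diagonal entry of L is the vertex degree and each off-diagonal entry is -1 where an edge is present, 0 otherwise; in the order [0, 1, 2, 3, 4, 5, 6] the diagonal is [2, 1, 1, 2, 1, 0, 3]. Since every row of L sums to 0, the all-ones vector is in the kernel and 0 is an eigenvalue. The 3 zero eigenvalues correspond to the 3 connected components. The largest eigenvalue, 4, is at most the vertex count 7.

[0, 0, 0, 1, 2, 3, 4]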